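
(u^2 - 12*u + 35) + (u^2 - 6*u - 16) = 2*u^2 - 18*u + 19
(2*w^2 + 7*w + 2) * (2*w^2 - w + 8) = 4*w^4 + 12*w^3 + 13*w^2 + 54*w + 16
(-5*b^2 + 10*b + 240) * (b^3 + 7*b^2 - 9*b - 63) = -5*b^5 - 25*b^4 + 355*b^3 + 1905*b^2 - 2790*b - 15120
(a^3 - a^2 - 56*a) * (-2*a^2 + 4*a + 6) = -2*a^5 + 6*a^4 + 114*a^3 - 230*a^2 - 336*a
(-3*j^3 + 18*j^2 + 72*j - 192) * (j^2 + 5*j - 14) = -3*j^5 + 3*j^4 + 204*j^3 - 84*j^2 - 1968*j + 2688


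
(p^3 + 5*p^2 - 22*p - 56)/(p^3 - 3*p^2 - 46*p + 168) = (p + 2)/(p - 6)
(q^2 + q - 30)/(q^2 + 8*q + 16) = (q^2 + q - 30)/(q^2 + 8*q + 16)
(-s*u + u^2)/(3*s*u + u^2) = (-s + u)/(3*s + u)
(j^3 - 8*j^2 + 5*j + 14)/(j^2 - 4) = (j^2 - 6*j - 7)/(j + 2)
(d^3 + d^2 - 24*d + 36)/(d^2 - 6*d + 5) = (d^3 + d^2 - 24*d + 36)/(d^2 - 6*d + 5)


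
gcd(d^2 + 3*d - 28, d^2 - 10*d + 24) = d - 4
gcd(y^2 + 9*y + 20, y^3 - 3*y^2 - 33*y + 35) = y + 5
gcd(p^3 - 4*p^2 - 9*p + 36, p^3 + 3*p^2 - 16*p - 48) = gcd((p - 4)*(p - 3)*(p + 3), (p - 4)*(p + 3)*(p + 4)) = p^2 - p - 12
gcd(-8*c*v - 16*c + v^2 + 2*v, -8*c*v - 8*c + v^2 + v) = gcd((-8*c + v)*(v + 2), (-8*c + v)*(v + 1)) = -8*c + v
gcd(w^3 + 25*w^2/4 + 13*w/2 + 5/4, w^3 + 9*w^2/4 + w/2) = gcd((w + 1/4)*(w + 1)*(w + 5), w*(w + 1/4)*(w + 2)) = w + 1/4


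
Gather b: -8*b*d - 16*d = -8*b*d - 16*d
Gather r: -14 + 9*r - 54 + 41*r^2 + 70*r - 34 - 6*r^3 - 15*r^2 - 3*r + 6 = -6*r^3 + 26*r^2 + 76*r - 96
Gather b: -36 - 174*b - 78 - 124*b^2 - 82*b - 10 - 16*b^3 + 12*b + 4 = -16*b^3 - 124*b^2 - 244*b - 120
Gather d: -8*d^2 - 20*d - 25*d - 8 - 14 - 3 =-8*d^2 - 45*d - 25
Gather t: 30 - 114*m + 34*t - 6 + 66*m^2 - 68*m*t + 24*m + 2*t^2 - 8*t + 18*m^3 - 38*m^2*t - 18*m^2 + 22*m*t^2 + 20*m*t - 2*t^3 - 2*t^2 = 18*m^3 + 48*m^2 + 22*m*t^2 - 90*m - 2*t^3 + t*(-38*m^2 - 48*m + 26) + 24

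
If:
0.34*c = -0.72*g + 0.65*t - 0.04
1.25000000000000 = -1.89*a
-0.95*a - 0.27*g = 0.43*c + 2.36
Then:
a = -0.66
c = -0.805785123966942*t - 5.67501858410949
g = 1.28328741965106*t + 2.62431433138504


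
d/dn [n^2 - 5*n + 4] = 2*n - 5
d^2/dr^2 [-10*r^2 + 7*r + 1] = -20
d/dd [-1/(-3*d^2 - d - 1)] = (-6*d - 1)/(3*d^2 + d + 1)^2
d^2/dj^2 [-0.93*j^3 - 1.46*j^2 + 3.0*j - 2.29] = -5.58*j - 2.92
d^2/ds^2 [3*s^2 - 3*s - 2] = 6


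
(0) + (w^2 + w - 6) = w^2 + w - 6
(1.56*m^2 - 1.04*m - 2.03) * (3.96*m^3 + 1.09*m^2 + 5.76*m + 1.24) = 6.1776*m^5 - 2.418*m^4 - 0.186799999999999*m^3 - 6.2687*m^2 - 12.9824*m - 2.5172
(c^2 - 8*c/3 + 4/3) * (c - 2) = c^3 - 14*c^2/3 + 20*c/3 - 8/3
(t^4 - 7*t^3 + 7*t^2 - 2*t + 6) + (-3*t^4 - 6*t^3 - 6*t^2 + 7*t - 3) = -2*t^4 - 13*t^3 + t^2 + 5*t + 3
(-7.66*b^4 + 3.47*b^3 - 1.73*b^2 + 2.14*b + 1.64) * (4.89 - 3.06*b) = 23.4396*b^5 - 48.0756*b^4 + 22.2621*b^3 - 15.0081*b^2 + 5.4462*b + 8.0196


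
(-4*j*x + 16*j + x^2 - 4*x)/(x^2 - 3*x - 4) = (-4*j + x)/(x + 1)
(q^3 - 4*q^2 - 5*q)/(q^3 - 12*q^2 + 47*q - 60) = q*(q + 1)/(q^2 - 7*q + 12)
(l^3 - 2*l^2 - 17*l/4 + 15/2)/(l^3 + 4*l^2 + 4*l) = (l^2 - 4*l + 15/4)/(l*(l + 2))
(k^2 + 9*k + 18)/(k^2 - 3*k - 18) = (k + 6)/(k - 6)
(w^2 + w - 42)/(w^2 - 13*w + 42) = (w + 7)/(w - 7)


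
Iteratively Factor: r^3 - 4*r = (r + 2)*(r^2 - 2*r) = (r - 2)*(r + 2)*(r)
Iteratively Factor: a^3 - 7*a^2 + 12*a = (a - 4)*(a^2 - 3*a) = a*(a - 4)*(a - 3)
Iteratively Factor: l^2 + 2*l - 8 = (l - 2)*(l + 4)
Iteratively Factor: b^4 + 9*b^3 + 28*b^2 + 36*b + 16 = (b + 4)*(b^3 + 5*b^2 + 8*b + 4) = (b + 2)*(b + 4)*(b^2 + 3*b + 2) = (b + 1)*(b + 2)*(b + 4)*(b + 2)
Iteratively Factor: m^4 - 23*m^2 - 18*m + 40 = (m - 1)*(m^3 + m^2 - 22*m - 40) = (m - 1)*(m + 4)*(m^2 - 3*m - 10) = (m - 5)*(m - 1)*(m + 4)*(m + 2)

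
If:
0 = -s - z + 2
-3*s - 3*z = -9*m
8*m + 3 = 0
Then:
No Solution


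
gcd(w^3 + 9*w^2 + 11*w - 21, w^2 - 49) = w + 7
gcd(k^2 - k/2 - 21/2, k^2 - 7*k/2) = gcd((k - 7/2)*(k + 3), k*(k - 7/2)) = k - 7/2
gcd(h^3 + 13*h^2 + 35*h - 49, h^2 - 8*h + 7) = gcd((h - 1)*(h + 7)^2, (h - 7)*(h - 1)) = h - 1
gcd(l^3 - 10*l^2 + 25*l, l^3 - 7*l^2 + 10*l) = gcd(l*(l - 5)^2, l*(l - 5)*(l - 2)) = l^2 - 5*l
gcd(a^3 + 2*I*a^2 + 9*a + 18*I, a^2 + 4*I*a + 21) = a - 3*I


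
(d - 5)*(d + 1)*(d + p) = d^3 + d^2*p - 4*d^2 - 4*d*p - 5*d - 5*p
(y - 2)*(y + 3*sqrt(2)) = y^2 - 2*y + 3*sqrt(2)*y - 6*sqrt(2)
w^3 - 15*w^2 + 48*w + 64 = (w - 8)^2*(w + 1)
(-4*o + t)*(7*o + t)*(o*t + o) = -28*o^3*t - 28*o^3 + 3*o^2*t^2 + 3*o^2*t + o*t^3 + o*t^2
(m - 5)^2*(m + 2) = m^3 - 8*m^2 + 5*m + 50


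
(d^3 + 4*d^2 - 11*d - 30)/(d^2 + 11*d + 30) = (d^2 - d - 6)/(d + 6)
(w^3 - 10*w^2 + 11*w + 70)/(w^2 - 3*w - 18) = (-w^3 + 10*w^2 - 11*w - 70)/(-w^2 + 3*w + 18)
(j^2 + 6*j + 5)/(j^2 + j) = (j + 5)/j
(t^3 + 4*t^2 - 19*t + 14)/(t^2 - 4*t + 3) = (t^2 + 5*t - 14)/(t - 3)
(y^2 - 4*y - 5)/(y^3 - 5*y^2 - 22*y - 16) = (y - 5)/(y^2 - 6*y - 16)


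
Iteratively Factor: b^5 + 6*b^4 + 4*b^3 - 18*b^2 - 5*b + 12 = (b + 3)*(b^4 + 3*b^3 - 5*b^2 - 3*b + 4) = (b - 1)*(b + 3)*(b^3 + 4*b^2 - b - 4) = (b - 1)^2*(b + 3)*(b^2 + 5*b + 4) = (b - 1)^2*(b + 3)*(b + 4)*(b + 1)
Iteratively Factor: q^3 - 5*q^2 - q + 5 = (q - 1)*(q^2 - 4*q - 5) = (q - 5)*(q - 1)*(q + 1)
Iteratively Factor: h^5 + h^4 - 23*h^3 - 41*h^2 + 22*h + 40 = (h - 1)*(h^4 + 2*h^3 - 21*h^2 - 62*h - 40) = (h - 1)*(h + 4)*(h^3 - 2*h^2 - 13*h - 10) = (h - 1)*(h + 1)*(h + 4)*(h^2 - 3*h - 10) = (h - 5)*(h - 1)*(h + 1)*(h + 4)*(h + 2)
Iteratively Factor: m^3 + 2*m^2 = (m)*(m^2 + 2*m) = m^2*(m + 2)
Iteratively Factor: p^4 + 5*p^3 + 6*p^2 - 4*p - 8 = (p + 2)*(p^3 + 3*p^2 - 4) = (p + 2)^2*(p^2 + p - 2) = (p + 2)^3*(p - 1)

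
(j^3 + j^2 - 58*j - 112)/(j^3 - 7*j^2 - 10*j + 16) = (j + 7)/(j - 1)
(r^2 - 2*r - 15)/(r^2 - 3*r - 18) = (r - 5)/(r - 6)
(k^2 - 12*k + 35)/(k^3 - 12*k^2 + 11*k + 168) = (k - 5)/(k^2 - 5*k - 24)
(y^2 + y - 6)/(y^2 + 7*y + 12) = (y - 2)/(y + 4)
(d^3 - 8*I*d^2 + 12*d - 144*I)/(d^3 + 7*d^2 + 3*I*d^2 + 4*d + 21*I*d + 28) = (d^2 - 12*I*d - 36)/(d^2 + d*(7 - I) - 7*I)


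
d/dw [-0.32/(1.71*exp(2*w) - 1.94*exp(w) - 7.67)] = (1.0944*exp(w) - 0.6208)*exp(w)/(-1.71*exp(2*w) + 1.94*exp(w) + 7.67)^2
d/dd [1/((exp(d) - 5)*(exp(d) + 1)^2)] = ((5 - exp(d))*(exp(d) + 1) - 2*(exp(d) - 5)^2)*exp(d)/((exp(d) - 5)^3*(exp(d) + 1)^3)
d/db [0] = 0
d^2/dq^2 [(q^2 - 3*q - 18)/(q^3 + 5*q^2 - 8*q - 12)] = 2*(q^6 - 9*q^5 - 129*q^4 - 695*q^3 - 954*q^2 + 972*q - 1800)/(q^9 + 15*q^8 + 51*q^7 - 151*q^6 - 768*q^5 + 636*q^4 + 2800*q^3 - 144*q^2 - 3456*q - 1728)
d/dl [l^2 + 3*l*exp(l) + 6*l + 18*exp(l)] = 3*l*exp(l) + 2*l + 21*exp(l) + 6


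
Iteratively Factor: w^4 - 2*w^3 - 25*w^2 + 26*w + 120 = (w + 2)*(w^3 - 4*w^2 - 17*w + 60) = (w + 2)*(w + 4)*(w^2 - 8*w + 15) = (w - 3)*(w + 2)*(w + 4)*(w - 5)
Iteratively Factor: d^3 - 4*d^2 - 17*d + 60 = (d + 4)*(d^2 - 8*d + 15) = (d - 3)*(d + 4)*(d - 5)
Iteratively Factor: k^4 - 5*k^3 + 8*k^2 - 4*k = (k)*(k^3 - 5*k^2 + 8*k - 4) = k*(k - 1)*(k^2 - 4*k + 4) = k*(k - 2)*(k - 1)*(k - 2)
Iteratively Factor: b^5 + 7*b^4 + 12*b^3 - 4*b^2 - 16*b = (b + 4)*(b^4 + 3*b^3 - 4*b) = b*(b + 4)*(b^3 + 3*b^2 - 4) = b*(b - 1)*(b + 4)*(b^2 + 4*b + 4) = b*(b - 1)*(b + 2)*(b + 4)*(b + 2)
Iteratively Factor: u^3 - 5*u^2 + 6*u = (u - 2)*(u^2 - 3*u) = (u - 3)*(u - 2)*(u)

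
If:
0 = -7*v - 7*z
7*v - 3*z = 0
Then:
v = 0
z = 0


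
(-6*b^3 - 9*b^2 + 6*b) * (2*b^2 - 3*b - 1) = -12*b^5 + 45*b^3 - 9*b^2 - 6*b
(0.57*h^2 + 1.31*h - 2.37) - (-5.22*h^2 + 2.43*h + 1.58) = 5.79*h^2 - 1.12*h - 3.95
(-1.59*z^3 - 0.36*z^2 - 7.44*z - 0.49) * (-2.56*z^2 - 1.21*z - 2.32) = 4.0704*z^5 + 2.8455*z^4 + 23.1708*z^3 + 11.092*z^2 + 17.8537*z + 1.1368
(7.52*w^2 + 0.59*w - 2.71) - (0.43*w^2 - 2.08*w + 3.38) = 7.09*w^2 + 2.67*w - 6.09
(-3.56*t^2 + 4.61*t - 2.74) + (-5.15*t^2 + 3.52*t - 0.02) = -8.71*t^2 + 8.13*t - 2.76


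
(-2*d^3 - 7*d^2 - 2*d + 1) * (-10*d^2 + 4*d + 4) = 20*d^5 + 62*d^4 - 16*d^3 - 46*d^2 - 4*d + 4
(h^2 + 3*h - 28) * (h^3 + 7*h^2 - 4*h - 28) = h^5 + 10*h^4 - 11*h^3 - 236*h^2 + 28*h + 784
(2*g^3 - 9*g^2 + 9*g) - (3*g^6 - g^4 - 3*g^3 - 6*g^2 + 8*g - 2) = -3*g^6 + g^4 + 5*g^3 - 3*g^2 + g + 2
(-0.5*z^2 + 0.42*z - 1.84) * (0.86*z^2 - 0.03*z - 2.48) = -0.43*z^4 + 0.3762*z^3 - 0.355*z^2 - 0.9864*z + 4.5632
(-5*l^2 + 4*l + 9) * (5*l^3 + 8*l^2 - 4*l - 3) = -25*l^5 - 20*l^4 + 97*l^3 + 71*l^2 - 48*l - 27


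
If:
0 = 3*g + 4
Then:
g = -4/3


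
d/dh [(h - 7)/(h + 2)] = 9/(h + 2)^2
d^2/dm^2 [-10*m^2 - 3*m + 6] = -20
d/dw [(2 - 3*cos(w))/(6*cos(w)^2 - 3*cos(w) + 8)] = 6*(3*sin(w)^2 + 4*cos(w))*sin(w)/(6*sin(w)^2 + 3*cos(w) - 14)^2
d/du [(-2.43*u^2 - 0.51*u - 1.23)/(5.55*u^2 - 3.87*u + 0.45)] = (12.2346*u^2 + 11.466*u - 4.9896)/(30.8025*u^4 - 42.957*u^3 + 19.9719*u^2 - 3.483*u + 0.2025)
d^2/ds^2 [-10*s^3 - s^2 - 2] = -60*s - 2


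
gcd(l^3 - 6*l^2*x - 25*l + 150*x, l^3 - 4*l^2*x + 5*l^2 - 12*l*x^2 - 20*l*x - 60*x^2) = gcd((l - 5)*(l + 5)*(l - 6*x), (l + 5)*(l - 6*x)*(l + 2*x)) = -l^2 + 6*l*x - 5*l + 30*x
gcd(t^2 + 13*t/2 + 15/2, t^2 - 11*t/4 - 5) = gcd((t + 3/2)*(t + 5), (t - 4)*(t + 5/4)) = 1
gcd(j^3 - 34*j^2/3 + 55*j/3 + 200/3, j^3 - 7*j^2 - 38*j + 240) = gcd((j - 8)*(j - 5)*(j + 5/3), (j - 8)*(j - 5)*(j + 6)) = j^2 - 13*j + 40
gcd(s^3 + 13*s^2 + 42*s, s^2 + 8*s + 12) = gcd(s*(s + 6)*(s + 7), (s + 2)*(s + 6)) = s + 6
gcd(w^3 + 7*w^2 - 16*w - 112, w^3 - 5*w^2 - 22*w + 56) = w + 4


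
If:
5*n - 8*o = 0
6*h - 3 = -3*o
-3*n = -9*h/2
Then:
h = 16/47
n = 24/47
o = 15/47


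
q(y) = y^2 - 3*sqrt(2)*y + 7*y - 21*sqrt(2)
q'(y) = 2*y - 3*sqrt(2) + 7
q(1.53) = -23.14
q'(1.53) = 5.82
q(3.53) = -7.50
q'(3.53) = 9.82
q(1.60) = -22.73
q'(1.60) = 5.96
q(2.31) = -17.99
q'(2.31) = 7.38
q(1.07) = -25.60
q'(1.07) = 4.90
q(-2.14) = -31.02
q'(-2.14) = -1.52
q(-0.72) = -31.17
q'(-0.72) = 1.32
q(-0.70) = -31.14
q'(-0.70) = 1.36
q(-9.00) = 26.49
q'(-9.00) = -15.24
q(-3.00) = -28.97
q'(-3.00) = -3.24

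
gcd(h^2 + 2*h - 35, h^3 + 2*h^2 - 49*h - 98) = h + 7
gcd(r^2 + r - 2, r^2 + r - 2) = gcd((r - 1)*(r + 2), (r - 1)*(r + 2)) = r^2 + r - 2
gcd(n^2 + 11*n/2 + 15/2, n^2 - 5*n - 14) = 1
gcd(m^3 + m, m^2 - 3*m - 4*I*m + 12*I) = 1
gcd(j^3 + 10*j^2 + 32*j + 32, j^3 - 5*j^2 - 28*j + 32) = j + 4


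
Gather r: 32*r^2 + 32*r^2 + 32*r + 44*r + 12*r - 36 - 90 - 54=64*r^2 + 88*r - 180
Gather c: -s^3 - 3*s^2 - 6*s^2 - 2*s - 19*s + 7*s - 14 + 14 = -s^3 - 9*s^2 - 14*s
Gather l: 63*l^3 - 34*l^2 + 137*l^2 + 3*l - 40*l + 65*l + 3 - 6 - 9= 63*l^3 + 103*l^2 + 28*l - 12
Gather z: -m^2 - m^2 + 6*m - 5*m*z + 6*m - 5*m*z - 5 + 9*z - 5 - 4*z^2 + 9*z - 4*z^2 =-2*m^2 + 12*m - 8*z^2 + z*(18 - 10*m) - 10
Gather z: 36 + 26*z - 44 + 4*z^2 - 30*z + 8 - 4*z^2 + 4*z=0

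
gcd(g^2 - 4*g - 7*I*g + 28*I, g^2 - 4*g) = g - 4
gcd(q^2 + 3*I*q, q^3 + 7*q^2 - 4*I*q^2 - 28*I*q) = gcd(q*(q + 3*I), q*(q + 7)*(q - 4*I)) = q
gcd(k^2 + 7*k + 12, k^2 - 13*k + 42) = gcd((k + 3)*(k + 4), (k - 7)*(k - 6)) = 1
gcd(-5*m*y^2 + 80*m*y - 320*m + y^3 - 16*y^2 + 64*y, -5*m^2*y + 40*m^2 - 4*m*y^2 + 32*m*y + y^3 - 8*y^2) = -5*m*y + 40*m + y^2 - 8*y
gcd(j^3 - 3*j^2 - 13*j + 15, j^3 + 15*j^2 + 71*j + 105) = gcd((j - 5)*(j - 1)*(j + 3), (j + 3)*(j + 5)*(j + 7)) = j + 3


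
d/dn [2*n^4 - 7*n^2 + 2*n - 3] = 8*n^3 - 14*n + 2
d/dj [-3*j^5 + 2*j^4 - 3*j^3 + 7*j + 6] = -15*j^4 + 8*j^3 - 9*j^2 + 7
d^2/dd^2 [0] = 0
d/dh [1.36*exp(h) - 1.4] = 1.36*exp(h)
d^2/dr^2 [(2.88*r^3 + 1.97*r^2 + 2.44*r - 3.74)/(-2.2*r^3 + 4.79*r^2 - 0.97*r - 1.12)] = (2.8421709430404e-14*r^7 - 79.7684800000002*r^6 - 33.98208*r^5 + 481.87524*r^4 - 718.817342*r^3 + 552.713556*r^2 - 259.771836*r + 47.525932)/(10.648*r^9 - 69.5508*r^8 + 165.51546*r^7 - 154.970999*r^6 + 2.16191099999999*r^5 + 77.911923*r^4 - 22.031423*r^3 - 14.864304*r^2 + 3.650304*r + 1.404928)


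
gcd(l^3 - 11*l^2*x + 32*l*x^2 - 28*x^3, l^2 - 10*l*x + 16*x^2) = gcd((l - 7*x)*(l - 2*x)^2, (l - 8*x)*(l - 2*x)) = -l + 2*x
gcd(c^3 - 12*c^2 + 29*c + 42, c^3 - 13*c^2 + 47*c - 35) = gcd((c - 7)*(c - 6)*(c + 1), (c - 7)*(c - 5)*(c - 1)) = c - 7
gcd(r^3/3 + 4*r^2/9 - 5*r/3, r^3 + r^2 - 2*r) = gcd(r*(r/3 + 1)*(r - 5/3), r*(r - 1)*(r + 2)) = r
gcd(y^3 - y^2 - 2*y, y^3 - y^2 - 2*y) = y^3 - y^2 - 2*y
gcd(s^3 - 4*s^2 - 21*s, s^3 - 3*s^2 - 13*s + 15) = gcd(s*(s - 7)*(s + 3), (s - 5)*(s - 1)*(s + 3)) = s + 3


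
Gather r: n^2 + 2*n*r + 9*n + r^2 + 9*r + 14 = n^2 + 9*n + r^2 + r*(2*n + 9) + 14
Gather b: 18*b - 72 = 18*b - 72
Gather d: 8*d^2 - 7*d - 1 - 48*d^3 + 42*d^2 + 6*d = -48*d^3 + 50*d^2 - d - 1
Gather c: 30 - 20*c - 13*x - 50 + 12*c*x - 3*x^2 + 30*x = c*(12*x - 20) - 3*x^2 + 17*x - 20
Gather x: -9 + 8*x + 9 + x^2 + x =x^2 + 9*x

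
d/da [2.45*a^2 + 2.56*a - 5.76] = 4.9*a + 2.56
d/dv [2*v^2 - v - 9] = 4*v - 1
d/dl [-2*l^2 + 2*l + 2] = 2 - 4*l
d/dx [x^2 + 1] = 2*x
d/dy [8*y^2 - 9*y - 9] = 16*y - 9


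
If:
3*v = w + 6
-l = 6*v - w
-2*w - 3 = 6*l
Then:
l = 21/4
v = -15/4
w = -69/4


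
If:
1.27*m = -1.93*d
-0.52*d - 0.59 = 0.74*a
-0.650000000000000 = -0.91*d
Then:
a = -1.30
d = 0.71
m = -1.09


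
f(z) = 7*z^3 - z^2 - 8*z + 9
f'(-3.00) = 187.00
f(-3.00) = -165.00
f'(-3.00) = 187.00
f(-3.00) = -165.00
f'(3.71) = 273.63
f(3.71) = 323.01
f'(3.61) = 258.45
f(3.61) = 296.41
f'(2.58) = 126.62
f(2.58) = 101.92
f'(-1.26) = 27.86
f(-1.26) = 3.49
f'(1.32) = 25.95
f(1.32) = 12.80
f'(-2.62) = 141.39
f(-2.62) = -102.80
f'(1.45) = 33.25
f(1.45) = 16.64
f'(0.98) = 10.21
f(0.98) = 6.79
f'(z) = 21*z^2 - 2*z - 8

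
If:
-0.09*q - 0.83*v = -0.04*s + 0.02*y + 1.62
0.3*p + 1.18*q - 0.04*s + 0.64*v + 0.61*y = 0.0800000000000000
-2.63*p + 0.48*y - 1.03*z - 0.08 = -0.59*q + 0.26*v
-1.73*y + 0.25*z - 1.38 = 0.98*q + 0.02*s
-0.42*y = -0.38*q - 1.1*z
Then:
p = 0.669272880112345 - 0.133970823780971*z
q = 0.176473018003612 - 1.23567327679613*z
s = -56.793484179159*z - 91.4582924102216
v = -2.63921677407724*z - 6.38241878229801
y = 1.50105751147017*z + 0.15966606390803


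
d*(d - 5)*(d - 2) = d^3 - 7*d^2 + 10*d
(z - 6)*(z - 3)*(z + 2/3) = z^3 - 25*z^2/3 + 12*z + 12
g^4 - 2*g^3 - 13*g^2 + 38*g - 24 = (g - 3)*(g - 2)*(g - 1)*(g + 4)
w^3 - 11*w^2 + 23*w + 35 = (w - 7)*(w - 5)*(w + 1)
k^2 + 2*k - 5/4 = (k - 1/2)*(k + 5/2)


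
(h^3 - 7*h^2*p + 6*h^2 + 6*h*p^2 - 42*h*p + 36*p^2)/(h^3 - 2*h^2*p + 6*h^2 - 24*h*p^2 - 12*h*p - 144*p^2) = (h - p)/(h + 4*p)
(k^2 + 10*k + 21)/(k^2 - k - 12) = (k + 7)/(k - 4)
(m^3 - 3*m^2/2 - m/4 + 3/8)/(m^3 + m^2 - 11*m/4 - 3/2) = (m - 1/2)/(m + 2)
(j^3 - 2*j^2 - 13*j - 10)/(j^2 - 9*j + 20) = (j^2 + 3*j + 2)/(j - 4)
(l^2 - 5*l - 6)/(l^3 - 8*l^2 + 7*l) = (l^2 - 5*l - 6)/(l*(l^2 - 8*l + 7))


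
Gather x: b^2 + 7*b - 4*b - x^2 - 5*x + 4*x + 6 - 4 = b^2 + 3*b - x^2 - x + 2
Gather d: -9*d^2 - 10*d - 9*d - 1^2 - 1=-9*d^2 - 19*d - 2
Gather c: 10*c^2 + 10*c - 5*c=10*c^2 + 5*c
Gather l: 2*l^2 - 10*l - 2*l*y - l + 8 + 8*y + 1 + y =2*l^2 + l*(-2*y - 11) + 9*y + 9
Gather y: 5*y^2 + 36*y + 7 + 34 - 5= 5*y^2 + 36*y + 36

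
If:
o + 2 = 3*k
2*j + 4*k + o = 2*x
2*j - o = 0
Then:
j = 3*x/10 - 2/5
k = x/5 + 2/5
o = 3*x/5 - 4/5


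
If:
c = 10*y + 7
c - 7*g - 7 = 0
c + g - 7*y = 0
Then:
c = -273/31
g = -70/31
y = -49/31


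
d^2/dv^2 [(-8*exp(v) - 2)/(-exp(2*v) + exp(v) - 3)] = 2*(4*exp(4*v) + 8*exp(3*v) - 75*exp(2*v) + exp(v) + 39)*exp(v)/(exp(6*v) - 3*exp(5*v) + 12*exp(4*v) - 19*exp(3*v) + 36*exp(2*v) - 27*exp(v) + 27)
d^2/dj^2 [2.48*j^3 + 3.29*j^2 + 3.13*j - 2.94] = 14.88*j + 6.58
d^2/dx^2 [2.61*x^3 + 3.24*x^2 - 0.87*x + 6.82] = 15.66*x + 6.48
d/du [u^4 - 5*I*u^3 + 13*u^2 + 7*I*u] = 4*u^3 - 15*I*u^2 + 26*u + 7*I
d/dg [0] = 0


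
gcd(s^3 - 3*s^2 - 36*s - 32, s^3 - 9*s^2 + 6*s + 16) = s^2 - 7*s - 8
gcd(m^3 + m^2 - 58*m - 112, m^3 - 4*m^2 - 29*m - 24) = m - 8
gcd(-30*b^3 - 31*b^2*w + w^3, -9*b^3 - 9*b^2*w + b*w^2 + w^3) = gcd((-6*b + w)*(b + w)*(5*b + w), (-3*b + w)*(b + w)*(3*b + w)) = b + w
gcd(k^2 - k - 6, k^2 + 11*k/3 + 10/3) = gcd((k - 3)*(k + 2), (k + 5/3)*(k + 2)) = k + 2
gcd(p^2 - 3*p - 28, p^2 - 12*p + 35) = p - 7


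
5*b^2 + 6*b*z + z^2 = (b + z)*(5*b + z)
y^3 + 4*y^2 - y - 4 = (y - 1)*(y + 1)*(y + 4)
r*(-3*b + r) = -3*b*r + r^2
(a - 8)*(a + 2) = a^2 - 6*a - 16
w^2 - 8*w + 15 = (w - 5)*(w - 3)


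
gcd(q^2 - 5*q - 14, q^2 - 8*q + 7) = q - 7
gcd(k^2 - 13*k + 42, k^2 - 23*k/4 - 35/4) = k - 7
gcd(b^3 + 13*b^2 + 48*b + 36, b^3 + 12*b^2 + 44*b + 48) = b + 6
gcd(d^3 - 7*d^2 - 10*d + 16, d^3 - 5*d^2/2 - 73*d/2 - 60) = d - 8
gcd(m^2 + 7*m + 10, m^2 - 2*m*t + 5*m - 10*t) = m + 5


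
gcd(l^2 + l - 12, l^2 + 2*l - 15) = l - 3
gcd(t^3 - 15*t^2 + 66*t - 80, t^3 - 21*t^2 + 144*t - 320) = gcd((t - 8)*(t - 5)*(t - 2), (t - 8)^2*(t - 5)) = t^2 - 13*t + 40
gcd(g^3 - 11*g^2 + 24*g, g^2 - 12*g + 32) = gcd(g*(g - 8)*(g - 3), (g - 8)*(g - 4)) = g - 8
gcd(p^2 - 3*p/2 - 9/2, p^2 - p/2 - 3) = p + 3/2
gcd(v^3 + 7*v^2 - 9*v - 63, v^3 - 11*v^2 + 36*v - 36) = v - 3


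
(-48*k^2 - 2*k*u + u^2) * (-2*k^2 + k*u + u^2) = 96*k^4 - 44*k^3*u - 52*k^2*u^2 - k*u^3 + u^4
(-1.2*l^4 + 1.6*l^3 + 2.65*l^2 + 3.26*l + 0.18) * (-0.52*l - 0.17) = 0.624*l^5 - 0.628*l^4 - 1.65*l^3 - 2.1457*l^2 - 0.6478*l - 0.0306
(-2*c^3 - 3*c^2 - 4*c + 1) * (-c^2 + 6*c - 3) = 2*c^5 - 9*c^4 - 8*c^3 - 16*c^2 + 18*c - 3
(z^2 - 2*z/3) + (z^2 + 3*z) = 2*z^2 + 7*z/3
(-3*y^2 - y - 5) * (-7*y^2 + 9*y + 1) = 21*y^4 - 20*y^3 + 23*y^2 - 46*y - 5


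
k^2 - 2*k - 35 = (k - 7)*(k + 5)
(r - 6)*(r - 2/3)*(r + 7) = r^3 + r^2/3 - 128*r/3 + 28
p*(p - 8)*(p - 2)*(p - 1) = p^4 - 11*p^3 + 26*p^2 - 16*p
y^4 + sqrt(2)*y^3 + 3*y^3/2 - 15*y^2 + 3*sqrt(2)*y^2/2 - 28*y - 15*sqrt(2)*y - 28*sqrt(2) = (y - 4)*(y + 2)*(y + 7/2)*(y + sqrt(2))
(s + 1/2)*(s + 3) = s^2 + 7*s/2 + 3/2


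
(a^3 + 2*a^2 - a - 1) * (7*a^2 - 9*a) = 7*a^5 + 5*a^4 - 25*a^3 + 2*a^2 + 9*a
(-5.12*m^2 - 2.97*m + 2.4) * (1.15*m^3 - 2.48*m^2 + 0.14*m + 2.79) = -5.888*m^5 + 9.2821*m^4 + 9.4088*m^3 - 20.6526*m^2 - 7.9503*m + 6.696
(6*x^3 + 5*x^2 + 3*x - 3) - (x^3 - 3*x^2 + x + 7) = 5*x^3 + 8*x^2 + 2*x - 10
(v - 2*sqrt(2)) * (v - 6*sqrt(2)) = v^2 - 8*sqrt(2)*v + 24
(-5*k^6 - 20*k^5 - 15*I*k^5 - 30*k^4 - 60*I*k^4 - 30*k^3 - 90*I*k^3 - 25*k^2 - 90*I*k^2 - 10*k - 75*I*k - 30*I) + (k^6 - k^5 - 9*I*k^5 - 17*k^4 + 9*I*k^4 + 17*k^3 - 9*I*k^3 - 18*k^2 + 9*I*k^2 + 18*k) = -4*k^6 - 21*k^5 - 24*I*k^5 - 47*k^4 - 51*I*k^4 - 13*k^3 - 99*I*k^3 - 43*k^2 - 81*I*k^2 + 8*k - 75*I*k - 30*I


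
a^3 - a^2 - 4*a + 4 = (a - 2)*(a - 1)*(a + 2)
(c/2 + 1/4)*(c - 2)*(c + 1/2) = c^3/2 - c^2/2 - 7*c/8 - 1/4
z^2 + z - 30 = (z - 5)*(z + 6)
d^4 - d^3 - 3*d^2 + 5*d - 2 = (d - 1)^3*(d + 2)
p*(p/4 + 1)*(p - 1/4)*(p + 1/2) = p^4/4 + 17*p^3/16 + 7*p^2/32 - p/8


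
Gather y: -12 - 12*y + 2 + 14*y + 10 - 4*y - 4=-2*y - 4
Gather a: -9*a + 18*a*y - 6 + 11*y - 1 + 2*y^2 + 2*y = a*(18*y - 9) + 2*y^2 + 13*y - 7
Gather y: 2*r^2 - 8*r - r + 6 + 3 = 2*r^2 - 9*r + 9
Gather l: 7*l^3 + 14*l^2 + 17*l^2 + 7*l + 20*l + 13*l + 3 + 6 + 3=7*l^3 + 31*l^2 + 40*l + 12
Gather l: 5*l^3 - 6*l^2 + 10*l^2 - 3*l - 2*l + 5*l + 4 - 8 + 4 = 5*l^3 + 4*l^2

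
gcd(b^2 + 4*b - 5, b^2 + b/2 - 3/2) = b - 1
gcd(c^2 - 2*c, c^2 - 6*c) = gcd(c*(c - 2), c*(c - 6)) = c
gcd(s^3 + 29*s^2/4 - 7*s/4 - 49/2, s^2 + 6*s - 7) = s + 7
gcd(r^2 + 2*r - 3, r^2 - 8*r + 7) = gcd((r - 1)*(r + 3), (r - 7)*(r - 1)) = r - 1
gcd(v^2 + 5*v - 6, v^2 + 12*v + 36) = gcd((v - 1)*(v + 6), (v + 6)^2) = v + 6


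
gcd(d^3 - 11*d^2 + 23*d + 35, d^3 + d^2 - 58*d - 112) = 1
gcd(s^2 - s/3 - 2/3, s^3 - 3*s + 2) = s - 1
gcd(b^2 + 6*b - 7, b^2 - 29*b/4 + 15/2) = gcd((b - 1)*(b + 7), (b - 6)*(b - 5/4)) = 1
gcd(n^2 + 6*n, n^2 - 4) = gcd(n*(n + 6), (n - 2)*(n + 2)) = 1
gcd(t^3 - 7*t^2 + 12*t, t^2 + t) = t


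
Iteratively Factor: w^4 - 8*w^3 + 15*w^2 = (w - 3)*(w^3 - 5*w^2) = w*(w - 3)*(w^2 - 5*w) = w^2*(w - 3)*(w - 5)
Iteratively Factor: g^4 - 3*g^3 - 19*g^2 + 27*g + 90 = (g - 3)*(g^3 - 19*g - 30) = (g - 3)*(g + 3)*(g^2 - 3*g - 10) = (g - 5)*(g - 3)*(g + 3)*(g + 2)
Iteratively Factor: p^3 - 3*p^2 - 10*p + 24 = (p - 2)*(p^2 - p - 12) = (p - 4)*(p - 2)*(p + 3)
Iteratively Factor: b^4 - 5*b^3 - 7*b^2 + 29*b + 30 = (b - 5)*(b^3 - 7*b - 6) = (b - 5)*(b + 2)*(b^2 - 2*b - 3) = (b - 5)*(b + 1)*(b + 2)*(b - 3)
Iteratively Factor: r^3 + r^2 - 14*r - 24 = (r + 2)*(r^2 - r - 12) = (r + 2)*(r + 3)*(r - 4)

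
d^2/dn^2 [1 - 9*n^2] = -18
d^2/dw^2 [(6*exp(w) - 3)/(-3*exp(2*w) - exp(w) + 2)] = (-54*exp(4*w) + 126*exp(3*w) - 189*exp(2*w) + 63*exp(w) - 18)*exp(w)/(27*exp(6*w) + 27*exp(5*w) - 45*exp(4*w) - 35*exp(3*w) + 30*exp(2*w) + 12*exp(w) - 8)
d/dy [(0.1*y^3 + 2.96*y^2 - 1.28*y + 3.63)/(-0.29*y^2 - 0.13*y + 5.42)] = (-0.029*y^4 - 0.026*y^3 + 0.87*y^2 + 34.1918*y - 6.4657)/(0.0841*y^4 + 0.0754*y^3 - 3.1267*y^2 - 1.4092*y + 29.3764)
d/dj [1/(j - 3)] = -1/(j - 3)^2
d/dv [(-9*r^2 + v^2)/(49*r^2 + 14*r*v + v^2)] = 2*r*(9*r + 7*v)/(343*r^3 + 147*r^2*v + 21*r*v^2 + v^3)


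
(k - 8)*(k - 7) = k^2 - 15*k + 56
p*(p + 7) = p^2 + 7*p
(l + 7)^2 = l^2 + 14*l + 49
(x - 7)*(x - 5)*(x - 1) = x^3 - 13*x^2 + 47*x - 35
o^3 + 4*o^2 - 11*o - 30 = (o - 3)*(o + 2)*(o + 5)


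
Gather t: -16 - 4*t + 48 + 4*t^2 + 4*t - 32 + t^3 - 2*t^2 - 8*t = t^3 + 2*t^2 - 8*t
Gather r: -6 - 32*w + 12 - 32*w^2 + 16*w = -32*w^2 - 16*w + 6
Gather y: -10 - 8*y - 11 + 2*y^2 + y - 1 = 2*y^2 - 7*y - 22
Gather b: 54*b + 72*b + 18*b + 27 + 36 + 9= 144*b + 72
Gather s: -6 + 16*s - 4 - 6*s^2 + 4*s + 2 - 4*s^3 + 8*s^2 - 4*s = -4*s^3 + 2*s^2 + 16*s - 8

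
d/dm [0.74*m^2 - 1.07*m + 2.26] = 1.48*m - 1.07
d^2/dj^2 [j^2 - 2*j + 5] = 2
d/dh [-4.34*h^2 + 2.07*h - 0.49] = 2.07 - 8.68*h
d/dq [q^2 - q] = 2*q - 1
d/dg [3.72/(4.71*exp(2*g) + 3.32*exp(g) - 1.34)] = (-35.0424*exp(g) - 12.3504)*exp(g)/(4.71*exp(2*g) + 3.32*exp(g) - 1.34)^2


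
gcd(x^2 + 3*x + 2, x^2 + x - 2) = x + 2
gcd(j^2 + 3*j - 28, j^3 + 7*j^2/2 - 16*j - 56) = j - 4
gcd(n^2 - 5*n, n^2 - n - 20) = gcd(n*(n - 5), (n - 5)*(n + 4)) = n - 5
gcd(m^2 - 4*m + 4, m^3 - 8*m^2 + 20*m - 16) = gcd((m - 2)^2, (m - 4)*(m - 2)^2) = m^2 - 4*m + 4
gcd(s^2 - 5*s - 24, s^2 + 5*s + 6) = s + 3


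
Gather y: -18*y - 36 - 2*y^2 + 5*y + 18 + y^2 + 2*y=-y^2 - 11*y - 18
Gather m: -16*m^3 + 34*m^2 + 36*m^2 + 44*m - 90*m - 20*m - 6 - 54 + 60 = -16*m^3 + 70*m^2 - 66*m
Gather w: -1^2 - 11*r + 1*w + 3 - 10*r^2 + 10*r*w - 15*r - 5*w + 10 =-10*r^2 - 26*r + w*(10*r - 4) + 12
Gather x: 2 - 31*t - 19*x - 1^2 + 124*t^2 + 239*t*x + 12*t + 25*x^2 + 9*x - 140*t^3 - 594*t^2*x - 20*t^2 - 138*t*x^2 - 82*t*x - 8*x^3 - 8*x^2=-140*t^3 + 104*t^2 - 19*t - 8*x^3 + x^2*(17 - 138*t) + x*(-594*t^2 + 157*t - 10) + 1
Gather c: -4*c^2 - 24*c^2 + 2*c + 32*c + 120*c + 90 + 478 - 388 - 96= -28*c^2 + 154*c + 84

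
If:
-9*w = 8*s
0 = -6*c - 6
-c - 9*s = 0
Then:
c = -1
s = 1/9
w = -8/81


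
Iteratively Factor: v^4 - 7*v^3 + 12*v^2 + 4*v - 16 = (v - 2)*(v^3 - 5*v^2 + 2*v + 8) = (v - 2)*(v + 1)*(v^2 - 6*v + 8) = (v - 2)^2*(v + 1)*(v - 4)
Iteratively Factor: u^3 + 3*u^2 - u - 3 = (u - 1)*(u^2 + 4*u + 3) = (u - 1)*(u + 1)*(u + 3)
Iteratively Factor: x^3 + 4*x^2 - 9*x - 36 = (x - 3)*(x^2 + 7*x + 12) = (x - 3)*(x + 3)*(x + 4)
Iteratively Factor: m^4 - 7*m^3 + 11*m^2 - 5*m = (m)*(m^3 - 7*m^2 + 11*m - 5) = m*(m - 5)*(m^2 - 2*m + 1) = m*(m - 5)*(m - 1)*(m - 1)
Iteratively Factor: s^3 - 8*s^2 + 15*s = (s - 5)*(s^2 - 3*s) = s*(s - 5)*(s - 3)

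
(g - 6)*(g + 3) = g^2 - 3*g - 18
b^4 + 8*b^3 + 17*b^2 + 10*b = b*(b + 1)*(b + 2)*(b + 5)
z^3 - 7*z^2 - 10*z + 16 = (z - 8)*(z - 1)*(z + 2)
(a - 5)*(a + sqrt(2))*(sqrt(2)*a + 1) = sqrt(2)*a^3 - 5*sqrt(2)*a^2 + 3*a^2 - 15*a + sqrt(2)*a - 5*sqrt(2)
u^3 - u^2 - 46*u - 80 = (u - 8)*(u + 2)*(u + 5)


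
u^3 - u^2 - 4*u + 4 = (u - 2)*(u - 1)*(u + 2)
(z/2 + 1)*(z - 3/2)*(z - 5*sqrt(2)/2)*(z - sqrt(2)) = z^4/2 - 7*sqrt(2)*z^3/4 + z^3/4 - 7*sqrt(2)*z^2/8 + z^2 + 5*z/4 + 21*sqrt(2)*z/4 - 15/2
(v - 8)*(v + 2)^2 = v^3 - 4*v^2 - 28*v - 32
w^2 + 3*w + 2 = (w + 1)*(w + 2)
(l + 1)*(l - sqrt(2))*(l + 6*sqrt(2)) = l^3 + l^2 + 5*sqrt(2)*l^2 - 12*l + 5*sqrt(2)*l - 12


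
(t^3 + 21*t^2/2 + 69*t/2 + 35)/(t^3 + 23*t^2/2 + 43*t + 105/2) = (t + 2)/(t + 3)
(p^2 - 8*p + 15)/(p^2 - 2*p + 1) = (p^2 - 8*p + 15)/(p^2 - 2*p + 1)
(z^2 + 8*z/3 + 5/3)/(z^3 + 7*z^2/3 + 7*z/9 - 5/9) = 3/(3*z - 1)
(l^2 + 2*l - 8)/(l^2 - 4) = (l + 4)/(l + 2)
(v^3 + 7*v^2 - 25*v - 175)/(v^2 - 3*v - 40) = (v^2 + 2*v - 35)/(v - 8)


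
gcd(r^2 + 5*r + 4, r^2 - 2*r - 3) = r + 1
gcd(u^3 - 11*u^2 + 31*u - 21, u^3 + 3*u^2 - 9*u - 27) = u - 3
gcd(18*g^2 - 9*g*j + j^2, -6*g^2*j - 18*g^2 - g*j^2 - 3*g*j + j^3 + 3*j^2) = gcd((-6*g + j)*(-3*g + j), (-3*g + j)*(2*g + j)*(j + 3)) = 3*g - j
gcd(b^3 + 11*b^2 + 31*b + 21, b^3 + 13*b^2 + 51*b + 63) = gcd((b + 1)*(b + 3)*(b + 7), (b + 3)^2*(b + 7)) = b^2 + 10*b + 21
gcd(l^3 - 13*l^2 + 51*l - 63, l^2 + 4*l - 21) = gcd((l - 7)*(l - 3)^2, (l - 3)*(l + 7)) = l - 3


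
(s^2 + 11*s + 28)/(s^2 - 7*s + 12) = (s^2 + 11*s + 28)/(s^2 - 7*s + 12)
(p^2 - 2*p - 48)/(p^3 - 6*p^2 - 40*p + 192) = 1/(p - 4)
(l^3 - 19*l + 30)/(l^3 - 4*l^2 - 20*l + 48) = (l^2 + 2*l - 15)/(l^2 - 2*l - 24)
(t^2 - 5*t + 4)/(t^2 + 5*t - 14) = (t^2 - 5*t + 4)/(t^2 + 5*t - 14)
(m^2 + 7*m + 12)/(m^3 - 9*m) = (m + 4)/(m*(m - 3))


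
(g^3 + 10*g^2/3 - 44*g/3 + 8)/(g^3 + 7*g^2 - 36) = (g - 2/3)/(g + 3)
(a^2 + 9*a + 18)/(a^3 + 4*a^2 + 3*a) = (a + 6)/(a*(a + 1))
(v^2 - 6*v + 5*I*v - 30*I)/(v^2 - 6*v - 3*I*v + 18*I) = (v + 5*I)/(v - 3*I)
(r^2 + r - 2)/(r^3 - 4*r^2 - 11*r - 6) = (-r^2 - r + 2)/(-r^3 + 4*r^2 + 11*r + 6)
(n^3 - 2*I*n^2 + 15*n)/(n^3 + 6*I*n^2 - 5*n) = (n^2 - 2*I*n + 15)/(n^2 + 6*I*n - 5)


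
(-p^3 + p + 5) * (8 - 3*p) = 3*p^4 - 8*p^3 - 3*p^2 - 7*p + 40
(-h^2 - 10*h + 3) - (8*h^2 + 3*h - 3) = -9*h^2 - 13*h + 6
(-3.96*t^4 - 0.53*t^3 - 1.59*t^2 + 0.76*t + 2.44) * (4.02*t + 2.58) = -15.9192*t^5 - 12.3474*t^4 - 7.7592*t^3 - 1.047*t^2 + 11.7696*t + 6.2952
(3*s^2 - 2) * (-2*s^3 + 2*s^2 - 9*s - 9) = -6*s^5 + 6*s^4 - 23*s^3 - 31*s^2 + 18*s + 18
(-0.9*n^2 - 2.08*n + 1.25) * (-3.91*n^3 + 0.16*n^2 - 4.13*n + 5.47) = 3.519*n^5 + 7.9888*n^4 - 1.5033*n^3 + 3.8674*n^2 - 16.5401*n + 6.8375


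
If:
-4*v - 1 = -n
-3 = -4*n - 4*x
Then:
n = 3/4 - x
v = -x/4 - 1/16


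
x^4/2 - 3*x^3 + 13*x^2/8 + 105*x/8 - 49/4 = (x/2 + 1)*(x - 7/2)^2*(x - 1)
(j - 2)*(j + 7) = j^2 + 5*j - 14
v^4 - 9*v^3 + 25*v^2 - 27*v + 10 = (v - 5)*(v - 2)*(v - 1)^2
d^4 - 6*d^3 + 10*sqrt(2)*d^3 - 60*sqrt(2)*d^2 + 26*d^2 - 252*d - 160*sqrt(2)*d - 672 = (d - 8)*(d + 2)*(d + 3*sqrt(2))*(d + 7*sqrt(2))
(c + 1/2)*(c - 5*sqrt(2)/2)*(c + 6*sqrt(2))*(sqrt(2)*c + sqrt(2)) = sqrt(2)*c^4 + 3*sqrt(2)*c^3/2 + 7*c^3 - 59*sqrt(2)*c^2/2 + 21*c^2/2 - 45*sqrt(2)*c + 7*c/2 - 15*sqrt(2)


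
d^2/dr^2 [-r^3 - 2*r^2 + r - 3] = -6*r - 4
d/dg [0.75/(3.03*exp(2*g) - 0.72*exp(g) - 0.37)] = (0.54 - 4.545*exp(g))*exp(g)/(-3.03*exp(2*g) + 0.72*exp(g) + 0.37)^2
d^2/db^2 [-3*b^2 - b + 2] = -6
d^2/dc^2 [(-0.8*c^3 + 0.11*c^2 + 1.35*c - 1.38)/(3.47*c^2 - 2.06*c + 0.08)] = (1.4210854715202e-14*c^5 + 1.4210854715202e-14*c^4 + 27.737434*c^3 - 99.090828*c^2 + 56.907816*c - 10.499792)/(41.781923*c^6 - 74.412762*c^5 + 47.065692*c^4 - 12.172952*c^3 + 1.085088*c^2 - 0.039552*c + 0.000512)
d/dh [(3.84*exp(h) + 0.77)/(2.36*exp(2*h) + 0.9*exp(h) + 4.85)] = (-9.0624*exp(2*h) - 3.6344*exp(h) + 17.931)*exp(h)/(5.5696*exp(4*h) + 4.248*exp(3*h) + 23.702*exp(2*h) + 8.73*exp(h) + 23.5225)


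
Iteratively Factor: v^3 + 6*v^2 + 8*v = (v + 2)*(v^2 + 4*v) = (v + 2)*(v + 4)*(v)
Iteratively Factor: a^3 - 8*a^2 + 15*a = (a)*(a^2 - 8*a + 15) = a*(a - 3)*(a - 5)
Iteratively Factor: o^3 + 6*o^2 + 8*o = (o)*(o^2 + 6*o + 8) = o*(o + 2)*(o + 4)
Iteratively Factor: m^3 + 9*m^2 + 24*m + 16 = (m + 1)*(m^2 + 8*m + 16) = (m + 1)*(m + 4)*(m + 4)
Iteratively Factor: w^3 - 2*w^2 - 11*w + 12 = (w - 4)*(w^2 + 2*w - 3) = (w - 4)*(w + 3)*(w - 1)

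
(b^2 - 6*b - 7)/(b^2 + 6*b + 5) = (b - 7)/(b + 5)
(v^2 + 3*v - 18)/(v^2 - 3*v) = (v + 6)/v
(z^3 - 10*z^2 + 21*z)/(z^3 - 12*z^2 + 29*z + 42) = z*(z - 3)/(z^2 - 5*z - 6)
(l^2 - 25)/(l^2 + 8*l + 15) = (l - 5)/(l + 3)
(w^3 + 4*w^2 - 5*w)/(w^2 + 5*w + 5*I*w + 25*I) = w*(w - 1)/(w + 5*I)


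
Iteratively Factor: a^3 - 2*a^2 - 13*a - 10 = (a + 2)*(a^2 - 4*a - 5) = (a - 5)*(a + 2)*(a + 1)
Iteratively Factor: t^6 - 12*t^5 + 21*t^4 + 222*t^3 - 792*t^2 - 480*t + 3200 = (t + 4)*(t^5 - 16*t^4 + 85*t^3 - 118*t^2 - 320*t + 800) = (t - 4)*(t + 4)*(t^4 - 12*t^3 + 37*t^2 + 30*t - 200) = (t - 4)^2*(t + 4)*(t^3 - 8*t^2 + 5*t + 50) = (t - 4)^2*(t + 2)*(t + 4)*(t^2 - 10*t + 25) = (t - 5)*(t - 4)^2*(t + 2)*(t + 4)*(t - 5)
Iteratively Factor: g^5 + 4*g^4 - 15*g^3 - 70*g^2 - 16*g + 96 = (g - 4)*(g^4 + 8*g^3 + 17*g^2 - 2*g - 24) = (g - 4)*(g - 1)*(g^3 + 9*g^2 + 26*g + 24) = (g - 4)*(g - 1)*(g + 3)*(g^2 + 6*g + 8) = (g - 4)*(g - 1)*(g + 3)*(g + 4)*(g + 2)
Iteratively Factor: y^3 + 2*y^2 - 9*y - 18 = (y + 3)*(y^2 - y - 6) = (y - 3)*(y + 3)*(y + 2)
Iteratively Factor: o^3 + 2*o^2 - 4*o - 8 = (o + 2)*(o^2 - 4) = (o - 2)*(o + 2)*(o + 2)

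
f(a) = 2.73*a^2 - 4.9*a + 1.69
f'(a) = 5.46*a - 4.9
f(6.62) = 88.89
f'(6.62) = 31.25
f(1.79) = 1.67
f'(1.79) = 4.87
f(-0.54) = 5.13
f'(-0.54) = -7.85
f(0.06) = 1.41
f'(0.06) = -4.57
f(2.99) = 11.45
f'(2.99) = 11.43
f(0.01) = 1.64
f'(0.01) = -4.85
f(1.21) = -0.24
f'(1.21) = 1.71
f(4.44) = 33.75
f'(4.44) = 19.34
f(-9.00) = 266.92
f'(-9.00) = -54.04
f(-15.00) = 689.44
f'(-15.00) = -86.80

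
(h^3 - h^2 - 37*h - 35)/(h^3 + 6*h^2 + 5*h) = (h - 7)/h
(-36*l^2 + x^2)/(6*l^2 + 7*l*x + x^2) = (-6*l + x)/(l + x)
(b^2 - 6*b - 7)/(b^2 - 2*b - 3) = (b - 7)/(b - 3)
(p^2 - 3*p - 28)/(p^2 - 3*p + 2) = (p^2 - 3*p - 28)/(p^2 - 3*p + 2)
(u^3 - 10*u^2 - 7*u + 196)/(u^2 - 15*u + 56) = (u^2 - 3*u - 28)/(u - 8)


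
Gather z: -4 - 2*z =-2*z - 4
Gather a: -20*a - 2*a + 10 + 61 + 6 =77 - 22*a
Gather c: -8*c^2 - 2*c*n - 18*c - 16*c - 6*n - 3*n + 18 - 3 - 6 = -8*c^2 + c*(-2*n - 34) - 9*n + 9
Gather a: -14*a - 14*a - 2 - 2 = -28*a - 4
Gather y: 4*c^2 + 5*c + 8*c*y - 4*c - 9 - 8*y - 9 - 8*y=4*c^2 + c + y*(8*c - 16) - 18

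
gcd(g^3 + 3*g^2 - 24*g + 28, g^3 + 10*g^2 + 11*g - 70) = g^2 + 5*g - 14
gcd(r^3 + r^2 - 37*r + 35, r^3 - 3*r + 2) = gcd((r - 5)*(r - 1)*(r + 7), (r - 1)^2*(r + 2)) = r - 1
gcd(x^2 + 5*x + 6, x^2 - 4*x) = 1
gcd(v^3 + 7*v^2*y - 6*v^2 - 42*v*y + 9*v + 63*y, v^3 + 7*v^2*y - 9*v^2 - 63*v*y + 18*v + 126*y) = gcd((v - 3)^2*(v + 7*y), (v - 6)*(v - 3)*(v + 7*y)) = v^2 + 7*v*y - 3*v - 21*y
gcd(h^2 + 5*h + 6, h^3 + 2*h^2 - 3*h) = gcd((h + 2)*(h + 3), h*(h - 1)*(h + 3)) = h + 3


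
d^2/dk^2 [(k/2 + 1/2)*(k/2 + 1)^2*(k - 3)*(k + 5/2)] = 5*k^3/2 + 27*k^2/4 - 3*k/2 - 75/8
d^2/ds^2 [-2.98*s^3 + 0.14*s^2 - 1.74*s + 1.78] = 0.28 - 17.88*s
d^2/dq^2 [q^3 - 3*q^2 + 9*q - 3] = 6*q - 6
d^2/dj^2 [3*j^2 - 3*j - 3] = 6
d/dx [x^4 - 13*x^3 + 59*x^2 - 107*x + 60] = 4*x^3 - 39*x^2 + 118*x - 107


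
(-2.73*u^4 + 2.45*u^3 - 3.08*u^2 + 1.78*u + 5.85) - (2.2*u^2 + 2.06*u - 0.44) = -2.73*u^4 + 2.45*u^3 - 5.28*u^2 - 0.28*u + 6.29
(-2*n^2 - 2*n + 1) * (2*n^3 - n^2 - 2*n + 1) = -4*n^5 - 2*n^4 + 8*n^3 + n^2 - 4*n + 1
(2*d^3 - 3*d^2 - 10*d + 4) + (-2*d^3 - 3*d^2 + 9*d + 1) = -6*d^2 - d + 5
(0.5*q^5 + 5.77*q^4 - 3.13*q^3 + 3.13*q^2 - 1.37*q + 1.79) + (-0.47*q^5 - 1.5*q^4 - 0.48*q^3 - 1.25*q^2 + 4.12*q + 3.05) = 0.03*q^5 + 4.27*q^4 - 3.61*q^3 + 1.88*q^2 + 2.75*q + 4.84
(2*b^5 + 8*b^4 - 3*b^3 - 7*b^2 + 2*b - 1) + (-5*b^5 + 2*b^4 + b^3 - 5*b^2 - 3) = -3*b^5 + 10*b^4 - 2*b^3 - 12*b^2 + 2*b - 4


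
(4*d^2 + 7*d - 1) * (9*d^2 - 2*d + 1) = 36*d^4 + 55*d^3 - 19*d^2 + 9*d - 1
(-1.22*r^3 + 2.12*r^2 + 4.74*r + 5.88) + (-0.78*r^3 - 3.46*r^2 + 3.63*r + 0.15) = -2.0*r^3 - 1.34*r^2 + 8.37*r + 6.03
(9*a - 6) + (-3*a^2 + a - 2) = -3*a^2 + 10*a - 8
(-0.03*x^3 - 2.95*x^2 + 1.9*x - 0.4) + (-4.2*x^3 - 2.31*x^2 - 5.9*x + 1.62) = -4.23*x^3 - 5.26*x^2 - 4.0*x + 1.22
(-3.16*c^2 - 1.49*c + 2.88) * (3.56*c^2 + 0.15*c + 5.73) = -11.2496*c^4 - 5.7784*c^3 - 8.0775*c^2 - 8.1057*c + 16.5024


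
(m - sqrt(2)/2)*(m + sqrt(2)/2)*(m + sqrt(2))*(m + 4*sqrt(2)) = m^4 + 5*sqrt(2)*m^3 + 15*m^2/2 - 5*sqrt(2)*m/2 - 4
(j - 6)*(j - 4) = j^2 - 10*j + 24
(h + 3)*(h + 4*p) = h^2 + 4*h*p + 3*h + 12*p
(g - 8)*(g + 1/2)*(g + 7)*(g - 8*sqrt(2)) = g^4 - 8*sqrt(2)*g^3 - g^3/2 - 113*g^2/2 + 4*sqrt(2)*g^2 - 28*g + 452*sqrt(2)*g + 224*sqrt(2)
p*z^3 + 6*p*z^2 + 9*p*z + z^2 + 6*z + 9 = (z + 3)^2*(p*z + 1)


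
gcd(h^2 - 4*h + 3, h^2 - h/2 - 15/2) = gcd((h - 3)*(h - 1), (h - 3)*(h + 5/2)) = h - 3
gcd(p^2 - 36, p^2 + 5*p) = 1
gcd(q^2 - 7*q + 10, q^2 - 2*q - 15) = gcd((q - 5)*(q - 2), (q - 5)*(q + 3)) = q - 5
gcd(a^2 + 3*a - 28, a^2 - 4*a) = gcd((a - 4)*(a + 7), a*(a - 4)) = a - 4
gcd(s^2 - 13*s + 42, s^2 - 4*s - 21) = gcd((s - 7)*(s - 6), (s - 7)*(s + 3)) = s - 7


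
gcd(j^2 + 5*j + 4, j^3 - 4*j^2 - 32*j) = j + 4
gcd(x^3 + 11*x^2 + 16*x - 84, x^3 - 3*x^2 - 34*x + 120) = x + 6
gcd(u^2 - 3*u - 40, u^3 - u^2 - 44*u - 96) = u - 8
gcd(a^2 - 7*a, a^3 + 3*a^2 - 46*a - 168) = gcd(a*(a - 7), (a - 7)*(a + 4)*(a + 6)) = a - 7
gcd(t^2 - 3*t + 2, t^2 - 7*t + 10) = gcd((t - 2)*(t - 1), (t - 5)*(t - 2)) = t - 2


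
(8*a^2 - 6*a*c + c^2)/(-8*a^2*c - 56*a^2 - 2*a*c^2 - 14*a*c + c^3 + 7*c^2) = (-2*a + c)/(2*a*c + 14*a + c^2 + 7*c)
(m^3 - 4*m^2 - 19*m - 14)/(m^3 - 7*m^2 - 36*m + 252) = (m^2 + 3*m + 2)/(m^2 - 36)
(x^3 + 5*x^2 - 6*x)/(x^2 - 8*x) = (x^2 + 5*x - 6)/(x - 8)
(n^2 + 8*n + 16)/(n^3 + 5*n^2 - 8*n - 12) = (n^2 + 8*n + 16)/(n^3 + 5*n^2 - 8*n - 12)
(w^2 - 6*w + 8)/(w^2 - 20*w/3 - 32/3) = 3*(-w^2 + 6*w - 8)/(-3*w^2 + 20*w + 32)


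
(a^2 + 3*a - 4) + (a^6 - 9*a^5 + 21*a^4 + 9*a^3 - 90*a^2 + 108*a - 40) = a^6 - 9*a^5 + 21*a^4 + 9*a^3 - 89*a^2 + 111*a - 44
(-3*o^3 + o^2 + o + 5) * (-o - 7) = 3*o^4 + 20*o^3 - 8*o^2 - 12*o - 35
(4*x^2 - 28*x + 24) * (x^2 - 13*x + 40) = 4*x^4 - 80*x^3 + 548*x^2 - 1432*x + 960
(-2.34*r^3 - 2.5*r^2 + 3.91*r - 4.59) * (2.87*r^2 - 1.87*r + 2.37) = -6.7158*r^5 - 2.7992*r^4 + 10.3509*r^3 - 26.41*r^2 + 17.85*r - 10.8783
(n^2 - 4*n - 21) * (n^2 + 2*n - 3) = n^4 - 2*n^3 - 32*n^2 - 30*n + 63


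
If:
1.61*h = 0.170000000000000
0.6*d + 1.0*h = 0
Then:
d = -0.18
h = 0.11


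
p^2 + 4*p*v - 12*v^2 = (p - 2*v)*(p + 6*v)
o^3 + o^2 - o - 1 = (o - 1)*(o + 1)^2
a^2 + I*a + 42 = (a - 6*I)*(a + 7*I)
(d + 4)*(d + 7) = d^2 + 11*d + 28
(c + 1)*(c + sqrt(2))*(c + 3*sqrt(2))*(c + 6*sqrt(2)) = c^4 + c^3 + 10*sqrt(2)*c^3 + 10*sqrt(2)*c^2 + 54*c^2 + 36*sqrt(2)*c + 54*c + 36*sqrt(2)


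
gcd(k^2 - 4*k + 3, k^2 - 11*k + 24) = k - 3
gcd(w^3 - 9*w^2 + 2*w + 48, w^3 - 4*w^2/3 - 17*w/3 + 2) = w^2 - w - 6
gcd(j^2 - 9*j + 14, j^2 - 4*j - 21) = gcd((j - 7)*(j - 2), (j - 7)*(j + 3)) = j - 7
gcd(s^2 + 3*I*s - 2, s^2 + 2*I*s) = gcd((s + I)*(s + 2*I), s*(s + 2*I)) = s + 2*I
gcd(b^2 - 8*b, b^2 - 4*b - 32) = b - 8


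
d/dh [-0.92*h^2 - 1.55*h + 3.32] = -1.84*h - 1.55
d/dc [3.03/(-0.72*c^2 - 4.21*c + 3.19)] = (4.3632*c + 12.7563)/(0.72*c^2 + 4.21*c - 3.19)^2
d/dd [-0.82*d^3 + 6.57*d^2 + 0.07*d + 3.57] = -2.46*d^2 + 13.14*d + 0.07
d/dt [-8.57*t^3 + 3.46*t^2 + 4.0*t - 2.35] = -25.71*t^2 + 6.92*t + 4.0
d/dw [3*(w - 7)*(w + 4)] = 6*w - 9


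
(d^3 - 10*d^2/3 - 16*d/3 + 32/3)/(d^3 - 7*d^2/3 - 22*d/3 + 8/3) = (3*d - 4)/(3*d - 1)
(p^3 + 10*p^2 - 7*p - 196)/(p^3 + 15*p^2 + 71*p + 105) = (p^2 + 3*p - 28)/(p^2 + 8*p + 15)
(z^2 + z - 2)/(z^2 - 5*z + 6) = (z^2 + z - 2)/(z^2 - 5*z + 6)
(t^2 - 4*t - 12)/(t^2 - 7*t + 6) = (t + 2)/(t - 1)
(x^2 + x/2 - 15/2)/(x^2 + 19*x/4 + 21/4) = 2*(2*x - 5)/(4*x + 7)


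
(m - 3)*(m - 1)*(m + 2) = m^3 - 2*m^2 - 5*m + 6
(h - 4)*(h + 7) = h^2 + 3*h - 28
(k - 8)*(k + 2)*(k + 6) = k^3 - 52*k - 96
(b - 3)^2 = b^2 - 6*b + 9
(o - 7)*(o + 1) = o^2 - 6*o - 7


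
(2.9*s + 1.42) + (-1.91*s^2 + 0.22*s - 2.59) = -1.91*s^2 + 3.12*s - 1.17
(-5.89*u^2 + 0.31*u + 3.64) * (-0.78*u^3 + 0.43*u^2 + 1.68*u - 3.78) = 4.5942*u^5 - 2.7745*u^4 - 12.6011*u^3 + 24.3502*u^2 + 4.9434*u - 13.7592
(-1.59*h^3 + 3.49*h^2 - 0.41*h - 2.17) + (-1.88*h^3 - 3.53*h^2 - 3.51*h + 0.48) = -3.47*h^3 - 0.0399999999999996*h^2 - 3.92*h - 1.69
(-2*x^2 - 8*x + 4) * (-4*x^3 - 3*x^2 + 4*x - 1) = 8*x^5 + 38*x^4 - 42*x^2 + 24*x - 4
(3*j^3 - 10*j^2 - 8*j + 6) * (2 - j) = -3*j^4 + 16*j^3 - 12*j^2 - 22*j + 12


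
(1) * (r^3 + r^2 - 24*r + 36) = r^3 + r^2 - 24*r + 36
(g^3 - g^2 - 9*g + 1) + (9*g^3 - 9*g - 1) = 10*g^3 - g^2 - 18*g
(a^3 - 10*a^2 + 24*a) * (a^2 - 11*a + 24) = a^5 - 21*a^4 + 158*a^3 - 504*a^2 + 576*a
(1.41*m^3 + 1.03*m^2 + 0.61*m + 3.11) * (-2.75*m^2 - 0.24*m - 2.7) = -3.8775*m^5 - 3.1709*m^4 - 5.7317*m^3 - 11.4799*m^2 - 2.3934*m - 8.397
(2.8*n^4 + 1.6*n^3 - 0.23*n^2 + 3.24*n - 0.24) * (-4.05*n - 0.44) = -11.34*n^5 - 7.712*n^4 + 0.2275*n^3 - 13.0208*n^2 - 0.4536*n + 0.1056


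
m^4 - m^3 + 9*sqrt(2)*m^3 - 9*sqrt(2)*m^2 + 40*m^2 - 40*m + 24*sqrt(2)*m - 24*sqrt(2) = (m - 1)*(m + sqrt(2))*(m + 2*sqrt(2))*(m + 6*sqrt(2))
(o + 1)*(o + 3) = o^2 + 4*o + 3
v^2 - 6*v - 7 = (v - 7)*(v + 1)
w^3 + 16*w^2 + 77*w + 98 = (w + 2)*(w + 7)^2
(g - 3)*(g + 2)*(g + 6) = g^3 + 5*g^2 - 12*g - 36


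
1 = 1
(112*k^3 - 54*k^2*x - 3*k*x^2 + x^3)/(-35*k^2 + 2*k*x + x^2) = (16*k^2 - 10*k*x + x^2)/(-5*k + x)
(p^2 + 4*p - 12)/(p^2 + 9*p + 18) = (p - 2)/(p + 3)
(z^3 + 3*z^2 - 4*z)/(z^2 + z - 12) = z*(z - 1)/(z - 3)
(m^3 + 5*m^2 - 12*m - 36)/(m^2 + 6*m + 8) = (m^2 + 3*m - 18)/(m + 4)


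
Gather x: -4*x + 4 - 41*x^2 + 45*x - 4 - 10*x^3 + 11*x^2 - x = -10*x^3 - 30*x^2 + 40*x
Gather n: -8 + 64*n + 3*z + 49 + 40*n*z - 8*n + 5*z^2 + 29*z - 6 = n*(40*z + 56) + 5*z^2 + 32*z + 35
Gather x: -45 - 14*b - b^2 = -b^2 - 14*b - 45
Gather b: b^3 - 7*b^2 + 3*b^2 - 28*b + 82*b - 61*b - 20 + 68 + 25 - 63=b^3 - 4*b^2 - 7*b + 10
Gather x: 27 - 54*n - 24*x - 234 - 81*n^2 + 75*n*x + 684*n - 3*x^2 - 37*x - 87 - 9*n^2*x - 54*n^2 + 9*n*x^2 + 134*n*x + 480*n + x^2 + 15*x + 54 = -135*n^2 + 1110*n + x^2*(9*n - 2) + x*(-9*n^2 + 209*n - 46) - 240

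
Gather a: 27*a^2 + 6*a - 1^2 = 27*a^2 + 6*a - 1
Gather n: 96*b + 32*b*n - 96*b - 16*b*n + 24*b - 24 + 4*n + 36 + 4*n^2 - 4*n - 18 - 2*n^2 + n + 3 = 24*b + 2*n^2 + n*(16*b + 1) - 3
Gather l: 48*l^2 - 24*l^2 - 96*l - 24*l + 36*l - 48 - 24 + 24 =24*l^2 - 84*l - 48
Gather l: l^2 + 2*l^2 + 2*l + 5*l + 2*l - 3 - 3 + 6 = 3*l^2 + 9*l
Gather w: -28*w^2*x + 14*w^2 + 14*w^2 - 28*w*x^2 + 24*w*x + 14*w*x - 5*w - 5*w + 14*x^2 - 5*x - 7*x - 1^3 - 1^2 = w^2*(28 - 28*x) + w*(-28*x^2 + 38*x - 10) + 14*x^2 - 12*x - 2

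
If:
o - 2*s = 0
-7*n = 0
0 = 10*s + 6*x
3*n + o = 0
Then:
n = 0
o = 0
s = 0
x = 0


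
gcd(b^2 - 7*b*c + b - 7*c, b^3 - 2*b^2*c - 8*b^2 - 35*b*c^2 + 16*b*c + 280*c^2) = b - 7*c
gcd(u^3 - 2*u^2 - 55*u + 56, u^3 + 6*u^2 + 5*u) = 1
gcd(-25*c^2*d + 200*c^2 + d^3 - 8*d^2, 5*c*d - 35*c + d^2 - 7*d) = 5*c + d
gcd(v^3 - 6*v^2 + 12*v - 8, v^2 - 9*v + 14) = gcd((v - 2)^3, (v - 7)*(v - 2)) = v - 2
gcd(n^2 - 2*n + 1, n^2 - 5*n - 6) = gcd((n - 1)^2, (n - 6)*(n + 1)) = 1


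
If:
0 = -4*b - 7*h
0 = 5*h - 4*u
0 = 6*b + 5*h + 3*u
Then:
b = 0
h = 0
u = 0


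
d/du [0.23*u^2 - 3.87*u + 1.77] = 0.46*u - 3.87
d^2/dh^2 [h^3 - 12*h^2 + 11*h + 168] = 6*h - 24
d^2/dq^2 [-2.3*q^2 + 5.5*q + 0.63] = -4.60000000000000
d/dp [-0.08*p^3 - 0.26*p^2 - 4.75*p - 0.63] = -0.24*p^2 - 0.52*p - 4.75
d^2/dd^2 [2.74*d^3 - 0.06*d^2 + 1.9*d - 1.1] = 16.44*d - 0.12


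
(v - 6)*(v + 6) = v^2 - 36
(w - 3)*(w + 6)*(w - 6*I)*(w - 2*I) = w^4 + 3*w^3 - 8*I*w^3 - 30*w^2 - 24*I*w^2 - 36*w + 144*I*w + 216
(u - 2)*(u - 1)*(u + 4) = u^3 + u^2 - 10*u + 8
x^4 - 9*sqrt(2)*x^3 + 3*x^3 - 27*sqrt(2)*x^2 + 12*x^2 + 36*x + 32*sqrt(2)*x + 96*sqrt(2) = (x + 3)*(x - 8*sqrt(2))*(x - 2*sqrt(2))*(x + sqrt(2))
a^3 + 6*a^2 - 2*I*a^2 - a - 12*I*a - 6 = (a + 6)*(a - I)^2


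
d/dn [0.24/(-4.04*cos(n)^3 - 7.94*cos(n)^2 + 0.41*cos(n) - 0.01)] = (-2.9088*cos(n)^2 - 3.8112*cos(n) + 0.0984)*sin(n)/(4.04*cos(n)^3 + 7.94*cos(n)^2 - 0.41*cos(n) + 0.01)^2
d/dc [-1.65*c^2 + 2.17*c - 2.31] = 2.17 - 3.3*c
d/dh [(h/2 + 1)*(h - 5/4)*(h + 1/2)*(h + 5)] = 2*h^3 + 75*h^2/8 + 33*h/8 - 95/16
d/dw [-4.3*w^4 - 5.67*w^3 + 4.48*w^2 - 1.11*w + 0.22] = -17.2*w^3 - 17.01*w^2 + 8.96*w - 1.11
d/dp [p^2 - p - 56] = 2*p - 1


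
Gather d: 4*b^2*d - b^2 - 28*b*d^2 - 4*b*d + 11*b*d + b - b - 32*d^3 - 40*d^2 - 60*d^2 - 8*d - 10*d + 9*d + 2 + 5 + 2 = -b^2 - 32*d^3 + d^2*(-28*b - 100) + d*(4*b^2 + 7*b - 9) + 9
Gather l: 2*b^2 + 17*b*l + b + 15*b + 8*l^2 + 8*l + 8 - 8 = 2*b^2 + 16*b + 8*l^2 + l*(17*b + 8)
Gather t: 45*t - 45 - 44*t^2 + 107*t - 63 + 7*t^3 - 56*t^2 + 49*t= 7*t^3 - 100*t^2 + 201*t - 108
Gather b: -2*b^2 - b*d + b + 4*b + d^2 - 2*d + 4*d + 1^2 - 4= -2*b^2 + b*(5 - d) + d^2 + 2*d - 3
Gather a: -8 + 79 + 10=81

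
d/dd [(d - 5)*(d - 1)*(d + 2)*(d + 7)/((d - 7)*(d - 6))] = 2*(d^5 - 18*d^4 + 45*d^3 + 436*d^2 - 1540*d - 364)/(d^4 - 26*d^3 + 253*d^2 - 1092*d + 1764)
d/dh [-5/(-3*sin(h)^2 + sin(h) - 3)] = 5*(1 - 6*sin(h))*cos(h)/(3*sin(h)^2 - sin(h) + 3)^2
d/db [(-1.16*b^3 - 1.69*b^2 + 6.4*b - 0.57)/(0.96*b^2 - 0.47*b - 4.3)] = (-1.1136*b^4 + 1.0904*b^3 + 9.6143*b^2 + 15.6284*b - 27.7879)/(0.9216*b^4 - 0.9024*b^3 - 8.0351*b^2 + 4.042*b + 18.49)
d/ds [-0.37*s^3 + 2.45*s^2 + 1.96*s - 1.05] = -1.11*s^2 + 4.9*s + 1.96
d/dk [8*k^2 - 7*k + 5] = 16*k - 7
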